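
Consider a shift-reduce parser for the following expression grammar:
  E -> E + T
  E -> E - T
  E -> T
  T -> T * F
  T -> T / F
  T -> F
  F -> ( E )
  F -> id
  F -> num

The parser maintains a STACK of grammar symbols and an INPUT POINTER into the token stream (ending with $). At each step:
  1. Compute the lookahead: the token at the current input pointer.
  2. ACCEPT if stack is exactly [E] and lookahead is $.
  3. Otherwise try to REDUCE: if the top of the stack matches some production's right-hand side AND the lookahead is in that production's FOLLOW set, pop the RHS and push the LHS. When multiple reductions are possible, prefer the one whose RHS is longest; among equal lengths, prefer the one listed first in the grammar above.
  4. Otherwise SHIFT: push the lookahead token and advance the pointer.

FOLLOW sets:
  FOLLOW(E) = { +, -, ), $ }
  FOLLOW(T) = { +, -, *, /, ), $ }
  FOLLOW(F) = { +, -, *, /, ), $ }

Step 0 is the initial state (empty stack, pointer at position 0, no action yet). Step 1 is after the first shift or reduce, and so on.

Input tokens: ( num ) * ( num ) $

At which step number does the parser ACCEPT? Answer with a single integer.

Answer: 19

Derivation:
Step 1: shift (. Stack=[(] ptr=1 lookahead=num remaining=[num ) * ( num ) $]
Step 2: shift num. Stack=[( num] ptr=2 lookahead=) remaining=[) * ( num ) $]
Step 3: reduce F->num. Stack=[( F] ptr=2 lookahead=) remaining=[) * ( num ) $]
Step 4: reduce T->F. Stack=[( T] ptr=2 lookahead=) remaining=[) * ( num ) $]
Step 5: reduce E->T. Stack=[( E] ptr=2 lookahead=) remaining=[) * ( num ) $]
Step 6: shift ). Stack=[( E )] ptr=3 lookahead=* remaining=[* ( num ) $]
Step 7: reduce F->( E ). Stack=[F] ptr=3 lookahead=* remaining=[* ( num ) $]
Step 8: reduce T->F. Stack=[T] ptr=3 lookahead=* remaining=[* ( num ) $]
Step 9: shift *. Stack=[T *] ptr=4 lookahead=( remaining=[( num ) $]
Step 10: shift (. Stack=[T * (] ptr=5 lookahead=num remaining=[num ) $]
Step 11: shift num. Stack=[T * ( num] ptr=6 lookahead=) remaining=[) $]
Step 12: reduce F->num. Stack=[T * ( F] ptr=6 lookahead=) remaining=[) $]
Step 13: reduce T->F. Stack=[T * ( T] ptr=6 lookahead=) remaining=[) $]
Step 14: reduce E->T. Stack=[T * ( E] ptr=6 lookahead=) remaining=[) $]
Step 15: shift ). Stack=[T * ( E )] ptr=7 lookahead=$ remaining=[$]
Step 16: reduce F->( E ). Stack=[T * F] ptr=7 lookahead=$ remaining=[$]
Step 17: reduce T->T * F. Stack=[T] ptr=7 lookahead=$ remaining=[$]
Step 18: reduce E->T. Stack=[E] ptr=7 lookahead=$ remaining=[$]
Step 19: accept. Stack=[E] ptr=7 lookahead=$ remaining=[$]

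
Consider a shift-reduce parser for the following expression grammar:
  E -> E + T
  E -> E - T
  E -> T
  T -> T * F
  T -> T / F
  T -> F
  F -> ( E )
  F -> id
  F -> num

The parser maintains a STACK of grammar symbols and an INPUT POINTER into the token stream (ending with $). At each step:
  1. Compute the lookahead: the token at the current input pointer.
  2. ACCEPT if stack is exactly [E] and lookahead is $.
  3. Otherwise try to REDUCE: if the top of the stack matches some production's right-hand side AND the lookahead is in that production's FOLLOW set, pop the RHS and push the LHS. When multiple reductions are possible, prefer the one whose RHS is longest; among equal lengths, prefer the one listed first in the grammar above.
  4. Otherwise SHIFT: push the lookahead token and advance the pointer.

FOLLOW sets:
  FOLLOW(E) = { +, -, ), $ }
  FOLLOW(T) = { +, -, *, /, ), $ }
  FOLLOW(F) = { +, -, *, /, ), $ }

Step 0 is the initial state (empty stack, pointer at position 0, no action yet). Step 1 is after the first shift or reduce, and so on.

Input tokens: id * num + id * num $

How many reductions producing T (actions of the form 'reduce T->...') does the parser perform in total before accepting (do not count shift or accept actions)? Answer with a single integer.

Step 1: shift id. Stack=[id] ptr=1 lookahead=* remaining=[* num + id * num $]
Step 2: reduce F->id. Stack=[F] ptr=1 lookahead=* remaining=[* num + id * num $]
Step 3: reduce T->F. Stack=[T] ptr=1 lookahead=* remaining=[* num + id * num $]
Step 4: shift *. Stack=[T *] ptr=2 lookahead=num remaining=[num + id * num $]
Step 5: shift num. Stack=[T * num] ptr=3 lookahead=+ remaining=[+ id * num $]
Step 6: reduce F->num. Stack=[T * F] ptr=3 lookahead=+ remaining=[+ id * num $]
Step 7: reduce T->T * F. Stack=[T] ptr=3 lookahead=+ remaining=[+ id * num $]
Step 8: reduce E->T. Stack=[E] ptr=3 lookahead=+ remaining=[+ id * num $]
Step 9: shift +. Stack=[E +] ptr=4 lookahead=id remaining=[id * num $]
Step 10: shift id. Stack=[E + id] ptr=5 lookahead=* remaining=[* num $]
Step 11: reduce F->id. Stack=[E + F] ptr=5 lookahead=* remaining=[* num $]
Step 12: reduce T->F. Stack=[E + T] ptr=5 lookahead=* remaining=[* num $]
Step 13: shift *. Stack=[E + T *] ptr=6 lookahead=num remaining=[num $]
Step 14: shift num. Stack=[E + T * num] ptr=7 lookahead=$ remaining=[$]
Step 15: reduce F->num. Stack=[E + T * F] ptr=7 lookahead=$ remaining=[$]
Step 16: reduce T->T * F. Stack=[E + T] ptr=7 lookahead=$ remaining=[$]
Step 17: reduce E->E + T. Stack=[E] ptr=7 lookahead=$ remaining=[$]
Step 18: accept. Stack=[E] ptr=7 lookahead=$ remaining=[$]

Answer: 4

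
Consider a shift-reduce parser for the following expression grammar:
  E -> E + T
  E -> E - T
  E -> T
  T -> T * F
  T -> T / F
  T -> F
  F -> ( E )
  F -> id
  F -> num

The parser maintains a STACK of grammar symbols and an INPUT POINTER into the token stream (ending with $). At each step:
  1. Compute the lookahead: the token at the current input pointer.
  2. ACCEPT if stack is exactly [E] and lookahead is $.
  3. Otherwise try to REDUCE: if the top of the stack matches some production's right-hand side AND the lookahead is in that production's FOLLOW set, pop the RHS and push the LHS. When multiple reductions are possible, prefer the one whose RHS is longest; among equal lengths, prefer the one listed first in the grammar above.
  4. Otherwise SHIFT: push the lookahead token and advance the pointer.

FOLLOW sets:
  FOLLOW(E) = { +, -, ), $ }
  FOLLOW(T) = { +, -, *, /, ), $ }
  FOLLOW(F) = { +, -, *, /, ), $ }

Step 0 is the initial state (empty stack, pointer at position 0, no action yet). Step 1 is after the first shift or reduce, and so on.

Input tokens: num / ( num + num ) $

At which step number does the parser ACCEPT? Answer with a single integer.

Step 1: shift num. Stack=[num] ptr=1 lookahead=/ remaining=[/ ( num + num ) $]
Step 2: reduce F->num. Stack=[F] ptr=1 lookahead=/ remaining=[/ ( num + num ) $]
Step 3: reduce T->F. Stack=[T] ptr=1 lookahead=/ remaining=[/ ( num + num ) $]
Step 4: shift /. Stack=[T /] ptr=2 lookahead=( remaining=[( num + num ) $]
Step 5: shift (. Stack=[T / (] ptr=3 lookahead=num remaining=[num + num ) $]
Step 6: shift num. Stack=[T / ( num] ptr=4 lookahead=+ remaining=[+ num ) $]
Step 7: reduce F->num. Stack=[T / ( F] ptr=4 lookahead=+ remaining=[+ num ) $]
Step 8: reduce T->F. Stack=[T / ( T] ptr=4 lookahead=+ remaining=[+ num ) $]
Step 9: reduce E->T. Stack=[T / ( E] ptr=4 lookahead=+ remaining=[+ num ) $]
Step 10: shift +. Stack=[T / ( E +] ptr=5 lookahead=num remaining=[num ) $]
Step 11: shift num. Stack=[T / ( E + num] ptr=6 lookahead=) remaining=[) $]
Step 12: reduce F->num. Stack=[T / ( E + F] ptr=6 lookahead=) remaining=[) $]
Step 13: reduce T->F. Stack=[T / ( E + T] ptr=6 lookahead=) remaining=[) $]
Step 14: reduce E->E + T. Stack=[T / ( E] ptr=6 lookahead=) remaining=[) $]
Step 15: shift ). Stack=[T / ( E )] ptr=7 lookahead=$ remaining=[$]
Step 16: reduce F->( E ). Stack=[T / F] ptr=7 lookahead=$ remaining=[$]
Step 17: reduce T->T / F. Stack=[T] ptr=7 lookahead=$ remaining=[$]
Step 18: reduce E->T. Stack=[E] ptr=7 lookahead=$ remaining=[$]
Step 19: accept. Stack=[E] ptr=7 lookahead=$ remaining=[$]

Answer: 19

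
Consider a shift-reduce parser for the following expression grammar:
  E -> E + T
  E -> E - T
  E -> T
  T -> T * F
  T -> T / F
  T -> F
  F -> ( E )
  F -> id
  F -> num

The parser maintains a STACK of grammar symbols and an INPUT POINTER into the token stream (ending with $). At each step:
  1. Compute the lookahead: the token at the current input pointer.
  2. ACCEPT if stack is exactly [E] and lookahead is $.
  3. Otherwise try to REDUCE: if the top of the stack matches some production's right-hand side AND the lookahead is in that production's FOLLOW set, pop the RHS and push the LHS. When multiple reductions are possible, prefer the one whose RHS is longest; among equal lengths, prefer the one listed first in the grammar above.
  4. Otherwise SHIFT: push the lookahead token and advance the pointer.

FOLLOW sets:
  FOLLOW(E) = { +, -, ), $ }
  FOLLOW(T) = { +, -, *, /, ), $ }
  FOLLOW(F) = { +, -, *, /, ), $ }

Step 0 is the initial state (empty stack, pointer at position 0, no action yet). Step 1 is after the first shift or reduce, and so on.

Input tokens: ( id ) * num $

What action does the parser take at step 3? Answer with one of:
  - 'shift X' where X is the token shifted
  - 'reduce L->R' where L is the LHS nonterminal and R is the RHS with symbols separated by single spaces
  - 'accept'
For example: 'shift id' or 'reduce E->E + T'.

Answer: reduce F->id

Derivation:
Step 1: shift (. Stack=[(] ptr=1 lookahead=id remaining=[id ) * num $]
Step 2: shift id. Stack=[( id] ptr=2 lookahead=) remaining=[) * num $]
Step 3: reduce F->id. Stack=[( F] ptr=2 lookahead=) remaining=[) * num $]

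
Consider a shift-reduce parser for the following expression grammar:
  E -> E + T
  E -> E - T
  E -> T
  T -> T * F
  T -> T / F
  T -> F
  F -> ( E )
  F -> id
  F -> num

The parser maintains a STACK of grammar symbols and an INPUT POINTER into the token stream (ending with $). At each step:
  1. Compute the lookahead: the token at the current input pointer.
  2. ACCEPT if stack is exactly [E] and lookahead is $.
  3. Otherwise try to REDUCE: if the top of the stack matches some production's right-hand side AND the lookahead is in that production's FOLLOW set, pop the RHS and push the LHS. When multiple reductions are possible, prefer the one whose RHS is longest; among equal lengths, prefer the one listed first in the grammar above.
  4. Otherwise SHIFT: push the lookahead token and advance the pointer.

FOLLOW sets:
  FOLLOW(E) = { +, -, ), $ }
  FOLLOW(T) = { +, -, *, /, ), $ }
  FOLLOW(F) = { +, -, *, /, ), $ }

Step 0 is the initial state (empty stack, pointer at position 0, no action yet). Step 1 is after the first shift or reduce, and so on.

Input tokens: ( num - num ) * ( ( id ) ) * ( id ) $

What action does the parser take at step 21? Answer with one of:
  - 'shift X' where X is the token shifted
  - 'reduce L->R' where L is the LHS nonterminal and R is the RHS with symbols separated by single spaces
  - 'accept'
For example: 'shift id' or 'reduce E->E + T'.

Answer: shift )

Derivation:
Step 1: shift (. Stack=[(] ptr=1 lookahead=num remaining=[num - num ) * ( ( id ) ) * ( id ) $]
Step 2: shift num. Stack=[( num] ptr=2 lookahead=- remaining=[- num ) * ( ( id ) ) * ( id ) $]
Step 3: reduce F->num. Stack=[( F] ptr=2 lookahead=- remaining=[- num ) * ( ( id ) ) * ( id ) $]
Step 4: reduce T->F. Stack=[( T] ptr=2 lookahead=- remaining=[- num ) * ( ( id ) ) * ( id ) $]
Step 5: reduce E->T. Stack=[( E] ptr=2 lookahead=- remaining=[- num ) * ( ( id ) ) * ( id ) $]
Step 6: shift -. Stack=[( E -] ptr=3 lookahead=num remaining=[num ) * ( ( id ) ) * ( id ) $]
Step 7: shift num. Stack=[( E - num] ptr=4 lookahead=) remaining=[) * ( ( id ) ) * ( id ) $]
Step 8: reduce F->num. Stack=[( E - F] ptr=4 lookahead=) remaining=[) * ( ( id ) ) * ( id ) $]
Step 9: reduce T->F. Stack=[( E - T] ptr=4 lookahead=) remaining=[) * ( ( id ) ) * ( id ) $]
Step 10: reduce E->E - T. Stack=[( E] ptr=4 lookahead=) remaining=[) * ( ( id ) ) * ( id ) $]
Step 11: shift ). Stack=[( E )] ptr=5 lookahead=* remaining=[* ( ( id ) ) * ( id ) $]
Step 12: reduce F->( E ). Stack=[F] ptr=5 lookahead=* remaining=[* ( ( id ) ) * ( id ) $]
Step 13: reduce T->F. Stack=[T] ptr=5 lookahead=* remaining=[* ( ( id ) ) * ( id ) $]
Step 14: shift *. Stack=[T *] ptr=6 lookahead=( remaining=[( ( id ) ) * ( id ) $]
Step 15: shift (. Stack=[T * (] ptr=7 lookahead=( remaining=[( id ) ) * ( id ) $]
Step 16: shift (. Stack=[T * ( (] ptr=8 lookahead=id remaining=[id ) ) * ( id ) $]
Step 17: shift id. Stack=[T * ( ( id] ptr=9 lookahead=) remaining=[) ) * ( id ) $]
Step 18: reduce F->id. Stack=[T * ( ( F] ptr=9 lookahead=) remaining=[) ) * ( id ) $]
Step 19: reduce T->F. Stack=[T * ( ( T] ptr=9 lookahead=) remaining=[) ) * ( id ) $]
Step 20: reduce E->T. Stack=[T * ( ( E] ptr=9 lookahead=) remaining=[) ) * ( id ) $]
Step 21: shift ). Stack=[T * ( ( E )] ptr=10 lookahead=) remaining=[) * ( id ) $]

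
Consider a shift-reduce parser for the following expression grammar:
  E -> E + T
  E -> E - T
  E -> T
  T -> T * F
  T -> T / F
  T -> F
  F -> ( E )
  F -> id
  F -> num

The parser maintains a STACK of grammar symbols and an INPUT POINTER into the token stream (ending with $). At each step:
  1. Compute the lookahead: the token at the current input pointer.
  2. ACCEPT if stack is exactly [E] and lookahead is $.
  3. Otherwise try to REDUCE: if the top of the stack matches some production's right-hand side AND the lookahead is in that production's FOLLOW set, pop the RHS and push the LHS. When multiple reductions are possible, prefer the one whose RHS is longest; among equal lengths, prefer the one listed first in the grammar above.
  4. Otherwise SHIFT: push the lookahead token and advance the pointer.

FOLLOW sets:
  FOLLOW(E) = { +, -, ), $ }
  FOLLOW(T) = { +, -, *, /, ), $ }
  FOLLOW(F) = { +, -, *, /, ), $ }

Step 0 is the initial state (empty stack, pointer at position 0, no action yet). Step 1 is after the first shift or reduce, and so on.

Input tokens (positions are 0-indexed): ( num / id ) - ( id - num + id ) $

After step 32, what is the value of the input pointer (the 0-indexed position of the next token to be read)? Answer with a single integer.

Answer: 13

Derivation:
Step 1: shift (. Stack=[(] ptr=1 lookahead=num remaining=[num / id ) - ( id - num + id ) $]
Step 2: shift num. Stack=[( num] ptr=2 lookahead=/ remaining=[/ id ) - ( id - num + id ) $]
Step 3: reduce F->num. Stack=[( F] ptr=2 lookahead=/ remaining=[/ id ) - ( id - num + id ) $]
Step 4: reduce T->F. Stack=[( T] ptr=2 lookahead=/ remaining=[/ id ) - ( id - num + id ) $]
Step 5: shift /. Stack=[( T /] ptr=3 lookahead=id remaining=[id ) - ( id - num + id ) $]
Step 6: shift id. Stack=[( T / id] ptr=4 lookahead=) remaining=[) - ( id - num + id ) $]
Step 7: reduce F->id. Stack=[( T / F] ptr=4 lookahead=) remaining=[) - ( id - num + id ) $]
Step 8: reduce T->T / F. Stack=[( T] ptr=4 lookahead=) remaining=[) - ( id - num + id ) $]
Step 9: reduce E->T. Stack=[( E] ptr=4 lookahead=) remaining=[) - ( id - num + id ) $]
Step 10: shift ). Stack=[( E )] ptr=5 lookahead=- remaining=[- ( id - num + id ) $]
Step 11: reduce F->( E ). Stack=[F] ptr=5 lookahead=- remaining=[- ( id - num + id ) $]
Step 12: reduce T->F. Stack=[T] ptr=5 lookahead=- remaining=[- ( id - num + id ) $]
Step 13: reduce E->T. Stack=[E] ptr=5 lookahead=- remaining=[- ( id - num + id ) $]
Step 14: shift -. Stack=[E -] ptr=6 lookahead=( remaining=[( id - num + id ) $]
Step 15: shift (. Stack=[E - (] ptr=7 lookahead=id remaining=[id - num + id ) $]
Step 16: shift id. Stack=[E - ( id] ptr=8 lookahead=- remaining=[- num + id ) $]
Step 17: reduce F->id. Stack=[E - ( F] ptr=8 lookahead=- remaining=[- num + id ) $]
Step 18: reduce T->F. Stack=[E - ( T] ptr=8 lookahead=- remaining=[- num + id ) $]
Step 19: reduce E->T. Stack=[E - ( E] ptr=8 lookahead=- remaining=[- num + id ) $]
Step 20: shift -. Stack=[E - ( E -] ptr=9 lookahead=num remaining=[num + id ) $]
Step 21: shift num. Stack=[E - ( E - num] ptr=10 lookahead=+ remaining=[+ id ) $]
Step 22: reduce F->num. Stack=[E - ( E - F] ptr=10 lookahead=+ remaining=[+ id ) $]
Step 23: reduce T->F. Stack=[E - ( E - T] ptr=10 lookahead=+ remaining=[+ id ) $]
Step 24: reduce E->E - T. Stack=[E - ( E] ptr=10 lookahead=+ remaining=[+ id ) $]
Step 25: shift +. Stack=[E - ( E +] ptr=11 lookahead=id remaining=[id ) $]
Step 26: shift id. Stack=[E - ( E + id] ptr=12 lookahead=) remaining=[) $]
Step 27: reduce F->id. Stack=[E - ( E + F] ptr=12 lookahead=) remaining=[) $]
Step 28: reduce T->F. Stack=[E - ( E + T] ptr=12 lookahead=) remaining=[) $]
Step 29: reduce E->E + T. Stack=[E - ( E] ptr=12 lookahead=) remaining=[) $]
Step 30: shift ). Stack=[E - ( E )] ptr=13 lookahead=$ remaining=[$]
Step 31: reduce F->( E ). Stack=[E - F] ptr=13 lookahead=$ remaining=[$]
Step 32: reduce T->F. Stack=[E - T] ptr=13 lookahead=$ remaining=[$]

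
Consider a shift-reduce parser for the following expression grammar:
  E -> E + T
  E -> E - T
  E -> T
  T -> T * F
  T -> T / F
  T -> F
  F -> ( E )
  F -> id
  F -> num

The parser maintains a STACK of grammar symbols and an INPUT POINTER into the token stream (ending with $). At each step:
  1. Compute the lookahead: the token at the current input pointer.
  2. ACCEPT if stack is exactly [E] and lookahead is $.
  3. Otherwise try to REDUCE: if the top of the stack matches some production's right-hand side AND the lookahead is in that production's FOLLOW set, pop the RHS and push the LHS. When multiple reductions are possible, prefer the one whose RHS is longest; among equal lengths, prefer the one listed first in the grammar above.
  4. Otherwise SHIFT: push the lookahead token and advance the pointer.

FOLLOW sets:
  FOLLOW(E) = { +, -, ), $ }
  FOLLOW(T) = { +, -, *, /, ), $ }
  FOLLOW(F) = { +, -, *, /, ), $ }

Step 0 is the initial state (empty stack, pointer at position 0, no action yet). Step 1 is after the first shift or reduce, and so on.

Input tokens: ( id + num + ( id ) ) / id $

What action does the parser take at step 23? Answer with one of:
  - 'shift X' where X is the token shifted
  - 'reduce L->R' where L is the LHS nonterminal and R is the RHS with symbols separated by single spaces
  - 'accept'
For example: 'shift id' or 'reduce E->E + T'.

Step 1: shift (. Stack=[(] ptr=1 lookahead=id remaining=[id + num + ( id ) ) / id $]
Step 2: shift id. Stack=[( id] ptr=2 lookahead=+ remaining=[+ num + ( id ) ) / id $]
Step 3: reduce F->id. Stack=[( F] ptr=2 lookahead=+ remaining=[+ num + ( id ) ) / id $]
Step 4: reduce T->F. Stack=[( T] ptr=2 lookahead=+ remaining=[+ num + ( id ) ) / id $]
Step 5: reduce E->T. Stack=[( E] ptr=2 lookahead=+ remaining=[+ num + ( id ) ) / id $]
Step 6: shift +. Stack=[( E +] ptr=3 lookahead=num remaining=[num + ( id ) ) / id $]
Step 7: shift num. Stack=[( E + num] ptr=4 lookahead=+ remaining=[+ ( id ) ) / id $]
Step 8: reduce F->num. Stack=[( E + F] ptr=4 lookahead=+ remaining=[+ ( id ) ) / id $]
Step 9: reduce T->F. Stack=[( E + T] ptr=4 lookahead=+ remaining=[+ ( id ) ) / id $]
Step 10: reduce E->E + T. Stack=[( E] ptr=4 lookahead=+ remaining=[+ ( id ) ) / id $]
Step 11: shift +. Stack=[( E +] ptr=5 lookahead=( remaining=[( id ) ) / id $]
Step 12: shift (. Stack=[( E + (] ptr=6 lookahead=id remaining=[id ) ) / id $]
Step 13: shift id. Stack=[( E + ( id] ptr=7 lookahead=) remaining=[) ) / id $]
Step 14: reduce F->id. Stack=[( E + ( F] ptr=7 lookahead=) remaining=[) ) / id $]
Step 15: reduce T->F. Stack=[( E + ( T] ptr=7 lookahead=) remaining=[) ) / id $]
Step 16: reduce E->T. Stack=[( E + ( E] ptr=7 lookahead=) remaining=[) ) / id $]
Step 17: shift ). Stack=[( E + ( E )] ptr=8 lookahead=) remaining=[) / id $]
Step 18: reduce F->( E ). Stack=[( E + F] ptr=8 lookahead=) remaining=[) / id $]
Step 19: reduce T->F. Stack=[( E + T] ptr=8 lookahead=) remaining=[) / id $]
Step 20: reduce E->E + T. Stack=[( E] ptr=8 lookahead=) remaining=[) / id $]
Step 21: shift ). Stack=[( E )] ptr=9 lookahead=/ remaining=[/ id $]
Step 22: reduce F->( E ). Stack=[F] ptr=9 lookahead=/ remaining=[/ id $]
Step 23: reduce T->F. Stack=[T] ptr=9 lookahead=/ remaining=[/ id $]

Answer: reduce T->F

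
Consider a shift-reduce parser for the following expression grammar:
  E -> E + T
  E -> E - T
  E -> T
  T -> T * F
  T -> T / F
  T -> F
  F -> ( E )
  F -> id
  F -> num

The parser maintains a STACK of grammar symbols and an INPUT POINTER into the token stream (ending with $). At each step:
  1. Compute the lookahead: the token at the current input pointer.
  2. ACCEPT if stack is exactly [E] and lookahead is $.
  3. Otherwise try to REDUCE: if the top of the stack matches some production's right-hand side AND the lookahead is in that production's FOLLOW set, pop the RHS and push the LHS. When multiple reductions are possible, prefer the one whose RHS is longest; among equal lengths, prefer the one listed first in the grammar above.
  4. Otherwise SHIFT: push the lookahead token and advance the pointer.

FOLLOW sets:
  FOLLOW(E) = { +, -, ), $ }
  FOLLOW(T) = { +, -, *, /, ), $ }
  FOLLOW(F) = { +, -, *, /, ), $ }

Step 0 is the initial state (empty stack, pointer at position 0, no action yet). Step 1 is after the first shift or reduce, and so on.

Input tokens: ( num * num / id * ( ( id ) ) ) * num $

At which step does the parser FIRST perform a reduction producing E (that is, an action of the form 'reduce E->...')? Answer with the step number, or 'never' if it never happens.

Answer: 19

Derivation:
Step 1: shift (. Stack=[(] ptr=1 lookahead=num remaining=[num * num / id * ( ( id ) ) ) * num $]
Step 2: shift num. Stack=[( num] ptr=2 lookahead=* remaining=[* num / id * ( ( id ) ) ) * num $]
Step 3: reduce F->num. Stack=[( F] ptr=2 lookahead=* remaining=[* num / id * ( ( id ) ) ) * num $]
Step 4: reduce T->F. Stack=[( T] ptr=2 lookahead=* remaining=[* num / id * ( ( id ) ) ) * num $]
Step 5: shift *. Stack=[( T *] ptr=3 lookahead=num remaining=[num / id * ( ( id ) ) ) * num $]
Step 6: shift num. Stack=[( T * num] ptr=4 lookahead=/ remaining=[/ id * ( ( id ) ) ) * num $]
Step 7: reduce F->num. Stack=[( T * F] ptr=4 lookahead=/ remaining=[/ id * ( ( id ) ) ) * num $]
Step 8: reduce T->T * F. Stack=[( T] ptr=4 lookahead=/ remaining=[/ id * ( ( id ) ) ) * num $]
Step 9: shift /. Stack=[( T /] ptr=5 lookahead=id remaining=[id * ( ( id ) ) ) * num $]
Step 10: shift id. Stack=[( T / id] ptr=6 lookahead=* remaining=[* ( ( id ) ) ) * num $]
Step 11: reduce F->id. Stack=[( T / F] ptr=6 lookahead=* remaining=[* ( ( id ) ) ) * num $]
Step 12: reduce T->T / F. Stack=[( T] ptr=6 lookahead=* remaining=[* ( ( id ) ) ) * num $]
Step 13: shift *. Stack=[( T *] ptr=7 lookahead=( remaining=[( ( id ) ) ) * num $]
Step 14: shift (. Stack=[( T * (] ptr=8 lookahead=( remaining=[( id ) ) ) * num $]
Step 15: shift (. Stack=[( T * ( (] ptr=9 lookahead=id remaining=[id ) ) ) * num $]
Step 16: shift id. Stack=[( T * ( ( id] ptr=10 lookahead=) remaining=[) ) ) * num $]
Step 17: reduce F->id. Stack=[( T * ( ( F] ptr=10 lookahead=) remaining=[) ) ) * num $]
Step 18: reduce T->F. Stack=[( T * ( ( T] ptr=10 lookahead=) remaining=[) ) ) * num $]
Step 19: reduce E->T. Stack=[( T * ( ( E] ptr=10 lookahead=) remaining=[) ) ) * num $]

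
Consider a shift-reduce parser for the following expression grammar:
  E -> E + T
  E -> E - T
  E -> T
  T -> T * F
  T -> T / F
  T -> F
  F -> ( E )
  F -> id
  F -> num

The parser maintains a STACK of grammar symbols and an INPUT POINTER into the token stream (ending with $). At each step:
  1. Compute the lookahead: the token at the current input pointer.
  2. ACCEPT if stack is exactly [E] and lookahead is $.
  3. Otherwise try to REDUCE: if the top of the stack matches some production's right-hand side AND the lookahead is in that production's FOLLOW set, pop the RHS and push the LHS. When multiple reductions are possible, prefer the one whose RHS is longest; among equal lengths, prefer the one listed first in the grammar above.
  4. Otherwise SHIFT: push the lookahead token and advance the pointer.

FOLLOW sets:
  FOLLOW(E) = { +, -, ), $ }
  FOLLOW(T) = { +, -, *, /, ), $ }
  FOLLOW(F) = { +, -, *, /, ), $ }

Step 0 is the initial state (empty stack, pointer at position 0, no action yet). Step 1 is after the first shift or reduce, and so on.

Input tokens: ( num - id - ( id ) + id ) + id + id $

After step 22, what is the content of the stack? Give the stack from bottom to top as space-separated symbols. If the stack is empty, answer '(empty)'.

Answer: ( E + id

Derivation:
Step 1: shift (. Stack=[(] ptr=1 lookahead=num remaining=[num - id - ( id ) + id ) + id + id $]
Step 2: shift num. Stack=[( num] ptr=2 lookahead=- remaining=[- id - ( id ) + id ) + id + id $]
Step 3: reduce F->num. Stack=[( F] ptr=2 lookahead=- remaining=[- id - ( id ) + id ) + id + id $]
Step 4: reduce T->F. Stack=[( T] ptr=2 lookahead=- remaining=[- id - ( id ) + id ) + id + id $]
Step 5: reduce E->T. Stack=[( E] ptr=2 lookahead=- remaining=[- id - ( id ) + id ) + id + id $]
Step 6: shift -. Stack=[( E -] ptr=3 lookahead=id remaining=[id - ( id ) + id ) + id + id $]
Step 7: shift id. Stack=[( E - id] ptr=4 lookahead=- remaining=[- ( id ) + id ) + id + id $]
Step 8: reduce F->id. Stack=[( E - F] ptr=4 lookahead=- remaining=[- ( id ) + id ) + id + id $]
Step 9: reduce T->F. Stack=[( E - T] ptr=4 lookahead=- remaining=[- ( id ) + id ) + id + id $]
Step 10: reduce E->E - T. Stack=[( E] ptr=4 lookahead=- remaining=[- ( id ) + id ) + id + id $]
Step 11: shift -. Stack=[( E -] ptr=5 lookahead=( remaining=[( id ) + id ) + id + id $]
Step 12: shift (. Stack=[( E - (] ptr=6 lookahead=id remaining=[id ) + id ) + id + id $]
Step 13: shift id. Stack=[( E - ( id] ptr=7 lookahead=) remaining=[) + id ) + id + id $]
Step 14: reduce F->id. Stack=[( E - ( F] ptr=7 lookahead=) remaining=[) + id ) + id + id $]
Step 15: reduce T->F. Stack=[( E - ( T] ptr=7 lookahead=) remaining=[) + id ) + id + id $]
Step 16: reduce E->T. Stack=[( E - ( E] ptr=7 lookahead=) remaining=[) + id ) + id + id $]
Step 17: shift ). Stack=[( E - ( E )] ptr=8 lookahead=+ remaining=[+ id ) + id + id $]
Step 18: reduce F->( E ). Stack=[( E - F] ptr=8 lookahead=+ remaining=[+ id ) + id + id $]
Step 19: reduce T->F. Stack=[( E - T] ptr=8 lookahead=+ remaining=[+ id ) + id + id $]
Step 20: reduce E->E - T. Stack=[( E] ptr=8 lookahead=+ remaining=[+ id ) + id + id $]
Step 21: shift +. Stack=[( E +] ptr=9 lookahead=id remaining=[id ) + id + id $]
Step 22: shift id. Stack=[( E + id] ptr=10 lookahead=) remaining=[) + id + id $]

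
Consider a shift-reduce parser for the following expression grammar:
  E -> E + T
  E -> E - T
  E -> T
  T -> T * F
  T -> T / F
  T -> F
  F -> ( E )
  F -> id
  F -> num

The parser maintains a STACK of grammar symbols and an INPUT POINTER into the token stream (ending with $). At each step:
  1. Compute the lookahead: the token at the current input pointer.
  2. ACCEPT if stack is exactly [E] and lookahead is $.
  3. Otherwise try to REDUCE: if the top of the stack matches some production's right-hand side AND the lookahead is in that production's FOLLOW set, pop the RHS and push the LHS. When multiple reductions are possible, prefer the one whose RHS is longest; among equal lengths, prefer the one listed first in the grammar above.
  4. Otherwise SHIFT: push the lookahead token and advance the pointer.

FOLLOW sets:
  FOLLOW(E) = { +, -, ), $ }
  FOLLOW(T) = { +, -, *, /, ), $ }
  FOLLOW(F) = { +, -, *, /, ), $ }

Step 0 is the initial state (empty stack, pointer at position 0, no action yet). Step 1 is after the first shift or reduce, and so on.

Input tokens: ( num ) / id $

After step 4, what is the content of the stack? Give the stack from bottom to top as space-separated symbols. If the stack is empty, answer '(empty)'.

Answer: ( T

Derivation:
Step 1: shift (. Stack=[(] ptr=1 lookahead=num remaining=[num ) / id $]
Step 2: shift num. Stack=[( num] ptr=2 lookahead=) remaining=[) / id $]
Step 3: reduce F->num. Stack=[( F] ptr=2 lookahead=) remaining=[) / id $]
Step 4: reduce T->F. Stack=[( T] ptr=2 lookahead=) remaining=[) / id $]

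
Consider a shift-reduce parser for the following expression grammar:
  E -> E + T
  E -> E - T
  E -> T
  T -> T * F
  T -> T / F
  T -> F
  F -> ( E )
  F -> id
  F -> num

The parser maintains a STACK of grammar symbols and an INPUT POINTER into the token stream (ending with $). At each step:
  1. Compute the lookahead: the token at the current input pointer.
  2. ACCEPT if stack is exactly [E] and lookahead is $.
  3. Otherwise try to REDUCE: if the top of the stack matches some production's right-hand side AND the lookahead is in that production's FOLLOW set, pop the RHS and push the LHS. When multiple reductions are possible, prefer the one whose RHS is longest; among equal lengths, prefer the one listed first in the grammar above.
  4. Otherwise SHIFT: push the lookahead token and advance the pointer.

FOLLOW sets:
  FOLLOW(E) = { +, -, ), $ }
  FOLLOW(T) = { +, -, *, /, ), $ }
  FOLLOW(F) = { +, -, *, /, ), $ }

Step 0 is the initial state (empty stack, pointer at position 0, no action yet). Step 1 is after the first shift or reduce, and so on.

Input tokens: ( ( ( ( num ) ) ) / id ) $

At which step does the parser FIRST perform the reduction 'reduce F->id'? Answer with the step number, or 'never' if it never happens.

Answer: 22

Derivation:
Step 1: shift (. Stack=[(] ptr=1 lookahead=( remaining=[( ( ( num ) ) ) / id ) $]
Step 2: shift (. Stack=[( (] ptr=2 lookahead=( remaining=[( ( num ) ) ) / id ) $]
Step 3: shift (. Stack=[( ( (] ptr=3 lookahead=( remaining=[( num ) ) ) / id ) $]
Step 4: shift (. Stack=[( ( ( (] ptr=4 lookahead=num remaining=[num ) ) ) / id ) $]
Step 5: shift num. Stack=[( ( ( ( num] ptr=5 lookahead=) remaining=[) ) ) / id ) $]
Step 6: reduce F->num. Stack=[( ( ( ( F] ptr=5 lookahead=) remaining=[) ) ) / id ) $]
Step 7: reduce T->F. Stack=[( ( ( ( T] ptr=5 lookahead=) remaining=[) ) ) / id ) $]
Step 8: reduce E->T. Stack=[( ( ( ( E] ptr=5 lookahead=) remaining=[) ) ) / id ) $]
Step 9: shift ). Stack=[( ( ( ( E )] ptr=6 lookahead=) remaining=[) ) / id ) $]
Step 10: reduce F->( E ). Stack=[( ( ( F] ptr=6 lookahead=) remaining=[) ) / id ) $]
Step 11: reduce T->F. Stack=[( ( ( T] ptr=6 lookahead=) remaining=[) ) / id ) $]
Step 12: reduce E->T. Stack=[( ( ( E] ptr=6 lookahead=) remaining=[) ) / id ) $]
Step 13: shift ). Stack=[( ( ( E )] ptr=7 lookahead=) remaining=[) / id ) $]
Step 14: reduce F->( E ). Stack=[( ( F] ptr=7 lookahead=) remaining=[) / id ) $]
Step 15: reduce T->F. Stack=[( ( T] ptr=7 lookahead=) remaining=[) / id ) $]
Step 16: reduce E->T. Stack=[( ( E] ptr=7 lookahead=) remaining=[) / id ) $]
Step 17: shift ). Stack=[( ( E )] ptr=8 lookahead=/ remaining=[/ id ) $]
Step 18: reduce F->( E ). Stack=[( F] ptr=8 lookahead=/ remaining=[/ id ) $]
Step 19: reduce T->F. Stack=[( T] ptr=8 lookahead=/ remaining=[/ id ) $]
Step 20: shift /. Stack=[( T /] ptr=9 lookahead=id remaining=[id ) $]
Step 21: shift id. Stack=[( T / id] ptr=10 lookahead=) remaining=[) $]
Step 22: reduce F->id. Stack=[( T / F] ptr=10 lookahead=) remaining=[) $]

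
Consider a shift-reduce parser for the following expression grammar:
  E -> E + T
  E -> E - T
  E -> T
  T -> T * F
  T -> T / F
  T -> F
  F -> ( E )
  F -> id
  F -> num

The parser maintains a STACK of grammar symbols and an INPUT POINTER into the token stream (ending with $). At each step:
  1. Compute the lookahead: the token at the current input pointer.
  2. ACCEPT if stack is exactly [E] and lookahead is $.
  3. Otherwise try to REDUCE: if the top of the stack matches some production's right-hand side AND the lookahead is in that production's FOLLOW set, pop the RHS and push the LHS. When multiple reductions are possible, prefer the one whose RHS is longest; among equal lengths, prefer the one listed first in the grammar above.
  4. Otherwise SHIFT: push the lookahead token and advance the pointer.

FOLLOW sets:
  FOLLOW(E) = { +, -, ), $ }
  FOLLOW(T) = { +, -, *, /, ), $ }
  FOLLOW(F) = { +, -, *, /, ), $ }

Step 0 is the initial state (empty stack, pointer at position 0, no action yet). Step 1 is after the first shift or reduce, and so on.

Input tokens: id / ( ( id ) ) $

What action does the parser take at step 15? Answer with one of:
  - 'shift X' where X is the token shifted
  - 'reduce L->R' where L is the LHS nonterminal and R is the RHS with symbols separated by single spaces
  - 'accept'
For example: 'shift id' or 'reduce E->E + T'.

Step 1: shift id. Stack=[id] ptr=1 lookahead=/ remaining=[/ ( ( id ) ) $]
Step 2: reduce F->id. Stack=[F] ptr=1 lookahead=/ remaining=[/ ( ( id ) ) $]
Step 3: reduce T->F. Stack=[T] ptr=1 lookahead=/ remaining=[/ ( ( id ) ) $]
Step 4: shift /. Stack=[T /] ptr=2 lookahead=( remaining=[( ( id ) ) $]
Step 5: shift (. Stack=[T / (] ptr=3 lookahead=( remaining=[( id ) ) $]
Step 6: shift (. Stack=[T / ( (] ptr=4 lookahead=id remaining=[id ) ) $]
Step 7: shift id. Stack=[T / ( ( id] ptr=5 lookahead=) remaining=[) ) $]
Step 8: reduce F->id. Stack=[T / ( ( F] ptr=5 lookahead=) remaining=[) ) $]
Step 9: reduce T->F. Stack=[T / ( ( T] ptr=5 lookahead=) remaining=[) ) $]
Step 10: reduce E->T. Stack=[T / ( ( E] ptr=5 lookahead=) remaining=[) ) $]
Step 11: shift ). Stack=[T / ( ( E )] ptr=6 lookahead=) remaining=[) $]
Step 12: reduce F->( E ). Stack=[T / ( F] ptr=6 lookahead=) remaining=[) $]
Step 13: reduce T->F. Stack=[T / ( T] ptr=6 lookahead=) remaining=[) $]
Step 14: reduce E->T. Stack=[T / ( E] ptr=6 lookahead=) remaining=[) $]
Step 15: shift ). Stack=[T / ( E )] ptr=7 lookahead=$ remaining=[$]

Answer: shift )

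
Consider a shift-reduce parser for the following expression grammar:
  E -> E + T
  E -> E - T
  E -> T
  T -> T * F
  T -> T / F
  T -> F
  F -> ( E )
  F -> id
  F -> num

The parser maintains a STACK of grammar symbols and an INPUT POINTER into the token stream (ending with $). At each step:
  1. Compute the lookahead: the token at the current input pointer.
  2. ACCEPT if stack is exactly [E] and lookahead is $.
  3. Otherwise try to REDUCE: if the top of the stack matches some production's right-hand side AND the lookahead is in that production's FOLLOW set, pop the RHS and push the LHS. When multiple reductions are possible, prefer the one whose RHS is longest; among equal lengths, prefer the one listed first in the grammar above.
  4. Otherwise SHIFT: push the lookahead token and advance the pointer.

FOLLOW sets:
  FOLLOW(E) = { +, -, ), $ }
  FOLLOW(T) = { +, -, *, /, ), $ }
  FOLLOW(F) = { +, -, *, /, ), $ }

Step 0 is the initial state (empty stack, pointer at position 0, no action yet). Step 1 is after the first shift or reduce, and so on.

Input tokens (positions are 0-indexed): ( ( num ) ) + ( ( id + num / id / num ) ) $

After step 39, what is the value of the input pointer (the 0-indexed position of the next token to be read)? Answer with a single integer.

Step 1: shift (. Stack=[(] ptr=1 lookahead=( remaining=[( num ) ) + ( ( id + num / id / num ) ) $]
Step 2: shift (. Stack=[( (] ptr=2 lookahead=num remaining=[num ) ) + ( ( id + num / id / num ) ) $]
Step 3: shift num. Stack=[( ( num] ptr=3 lookahead=) remaining=[) ) + ( ( id + num / id / num ) ) $]
Step 4: reduce F->num. Stack=[( ( F] ptr=3 lookahead=) remaining=[) ) + ( ( id + num / id / num ) ) $]
Step 5: reduce T->F. Stack=[( ( T] ptr=3 lookahead=) remaining=[) ) + ( ( id + num / id / num ) ) $]
Step 6: reduce E->T. Stack=[( ( E] ptr=3 lookahead=) remaining=[) ) + ( ( id + num / id / num ) ) $]
Step 7: shift ). Stack=[( ( E )] ptr=4 lookahead=) remaining=[) + ( ( id + num / id / num ) ) $]
Step 8: reduce F->( E ). Stack=[( F] ptr=4 lookahead=) remaining=[) + ( ( id + num / id / num ) ) $]
Step 9: reduce T->F. Stack=[( T] ptr=4 lookahead=) remaining=[) + ( ( id + num / id / num ) ) $]
Step 10: reduce E->T. Stack=[( E] ptr=4 lookahead=) remaining=[) + ( ( id + num / id / num ) ) $]
Step 11: shift ). Stack=[( E )] ptr=5 lookahead=+ remaining=[+ ( ( id + num / id / num ) ) $]
Step 12: reduce F->( E ). Stack=[F] ptr=5 lookahead=+ remaining=[+ ( ( id + num / id / num ) ) $]
Step 13: reduce T->F. Stack=[T] ptr=5 lookahead=+ remaining=[+ ( ( id + num / id / num ) ) $]
Step 14: reduce E->T. Stack=[E] ptr=5 lookahead=+ remaining=[+ ( ( id + num / id / num ) ) $]
Step 15: shift +. Stack=[E +] ptr=6 lookahead=( remaining=[( ( id + num / id / num ) ) $]
Step 16: shift (. Stack=[E + (] ptr=7 lookahead=( remaining=[( id + num / id / num ) ) $]
Step 17: shift (. Stack=[E + ( (] ptr=8 lookahead=id remaining=[id + num / id / num ) ) $]
Step 18: shift id. Stack=[E + ( ( id] ptr=9 lookahead=+ remaining=[+ num / id / num ) ) $]
Step 19: reduce F->id. Stack=[E + ( ( F] ptr=9 lookahead=+ remaining=[+ num / id / num ) ) $]
Step 20: reduce T->F. Stack=[E + ( ( T] ptr=9 lookahead=+ remaining=[+ num / id / num ) ) $]
Step 21: reduce E->T. Stack=[E + ( ( E] ptr=9 lookahead=+ remaining=[+ num / id / num ) ) $]
Step 22: shift +. Stack=[E + ( ( E +] ptr=10 lookahead=num remaining=[num / id / num ) ) $]
Step 23: shift num. Stack=[E + ( ( E + num] ptr=11 lookahead=/ remaining=[/ id / num ) ) $]
Step 24: reduce F->num. Stack=[E + ( ( E + F] ptr=11 lookahead=/ remaining=[/ id / num ) ) $]
Step 25: reduce T->F. Stack=[E + ( ( E + T] ptr=11 lookahead=/ remaining=[/ id / num ) ) $]
Step 26: shift /. Stack=[E + ( ( E + T /] ptr=12 lookahead=id remaining=[id / num ) ) $]
Step 27: shift id. Stack=[E + ( ( E + T / id] ptr=13 lookahead=/ remaining=[/ num ) ) $]
Step 28: reduce F->id. Stack=[E + ( ( E + T / F] ptr=13 lookahead=/ remaining=[/ num ) ) $]
Step 29: reduce T->T / F. Stack=[E + ( ( E + T] ptr=13 lookahead=/ remaining=[/ num ) ) $]
Step 30: shift /. Stack=[E + ( ( E + T /] ptr=14 lookahead=num remaining=[num ) ) $]
Step 31: shift num. Stack=[E + ( ( E + T / num] ptr=15 lookahead=) remaining=[) ) $]
Step 32: reduce F->num. Stack=[E + ( ( E + T / F] ptr=15 lookahead=) remaining=[) ) $]
Step 33: reduce T->T / F. Stack=[E + ( ( E + T] ptr=15 lookahead=) remaining=[) ) $]
Step 34: reduce E->E + T. Stack=[E + ( ( E] ptr=15 lookahead=) remaining=[) ) $]
Step 35: shift ). Stack=[E + ( ( E )] ptr=16 lookahead=) remaining=[) $]
Step 36: reduce F->( E ). Stack=[E + ( F] ptr=16 lookahead=) remaining=[) $]
Step 37: reduce T->F. Stack=[E + ( T] ptr=16 lookahead=) remaining=[) $]
Step 38: reduce E->T. Stack=[E + ( E] ptr=16 lookahead=) remaining=[) $]
Step 39: shift ). Stack=[E + ( E )] ptr=17 lookahead=$ remaining=[$]

Answer: 17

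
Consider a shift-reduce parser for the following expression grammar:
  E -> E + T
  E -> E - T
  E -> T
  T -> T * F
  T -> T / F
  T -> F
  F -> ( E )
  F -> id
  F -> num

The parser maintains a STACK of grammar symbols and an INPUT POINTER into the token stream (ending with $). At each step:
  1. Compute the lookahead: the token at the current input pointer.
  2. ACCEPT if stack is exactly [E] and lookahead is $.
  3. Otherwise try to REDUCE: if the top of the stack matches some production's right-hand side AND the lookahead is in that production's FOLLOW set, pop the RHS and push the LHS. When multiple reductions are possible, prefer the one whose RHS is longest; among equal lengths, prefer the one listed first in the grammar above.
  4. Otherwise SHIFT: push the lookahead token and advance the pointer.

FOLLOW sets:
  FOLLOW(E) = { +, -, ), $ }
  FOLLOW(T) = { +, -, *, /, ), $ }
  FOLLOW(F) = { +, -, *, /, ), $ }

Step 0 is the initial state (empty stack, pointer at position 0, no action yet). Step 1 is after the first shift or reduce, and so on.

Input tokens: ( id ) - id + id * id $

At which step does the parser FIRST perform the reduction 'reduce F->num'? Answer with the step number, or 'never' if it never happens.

Step 1: shift (. Stack=[(] ptr=1 lookahead=id remaining=[id ) - id + id * id $]
Step 2: shift id. Stack=[( id] ptr=2 lookahead=) remaining=[) - id + id * id $]
Step 3: reduce F->id. Stack=[( F] ptr=2 lookahead=) remaining=[) - id + id * id $]
Step 4: reduce T->F. Stack=[( T] ptr=2 lookahead=) remaining=[) - id + id * id $]
Step 5: reduce E->T. Stack=[( E] ptr=2 lookahead=) remaining=[) - id + id * id $]
Step 6: shift ). Stack=[( E )] ptr=3 lookahead=- remaining=[- id + id * id $]
Step 7: reduce F->( E ). Stack=[F] ptr=3 lookahead=- remaining=[- id + id * id $]
Step 8: reduce T->F. Stack=[T] ptr=3 lookahead=- remaining=[- id + id * id $]
Step 9: reduce E->T. Stack=[E] ptr=3 lookahead=- remaining=[- id + id * id $]
Step 10: shift -. Stack=[E -] ptr=4 lookahead=id remaining=[id + id * id $]
Step 11: shift id. Stack=[E - id] ptr=5 lookahead=+ remaining=[+ id * id $]
Step 12: reduce F->id. Stack=[E - F] ptr=5 lookahead=+ remaining=[+ id * id $]
Step 13: reduce T->F. Stack=[E - T] ptr=5 lookahead=+ remaining=[+ id * id $]
Step 14: reduce E->E - T. Stack=[E] ptr=5 lookahead=+ remaining=[+ id * id $]
Step 15: shift +. Stack=[E +] ptr=6 lookahead=id remaining=[id * id $]
Step 16: shift id. Stack=[E + id] ptr=7 lookahead=* remaining=[* id $]
Step 17: reduce F->id. Stack=[E + F] ptr=7 lookahead=* remaining=[* id $]
Step 18: reduce T->F. Stack=[E + T] ptr=7 lookahead=* remaining=[* id $]
Step 19: shift *. Stack=[E + T *] ptr=8 lookahead=id remaining=[id $]
Step 20: shift id. Stack=[E + T * id] ptr=9 lookahead=$ remaining=[$]
Step 21: reduce F->id. Stack=[E + T * F] ptr=9 lookahead=$ remaining=[$]
Step 22: reduce T->T * F. Stack=[E + T] ptr=9 lookahead=$ remaining=[$]
Step 23: reduce E->E + T. Stack=[E] ptr=9 lookahead=$ remaining=[$]
Step 24: accept. Stack=[E] ptr=9 lookahead=$ remaining=[$]

Answer: never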